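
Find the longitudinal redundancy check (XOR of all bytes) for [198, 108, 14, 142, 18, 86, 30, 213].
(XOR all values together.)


XOR chain: 198 ^ 108 ^ 14 ^ 142 ^ 18 ^ 86 ^ 30 ^ 213 = 165

165


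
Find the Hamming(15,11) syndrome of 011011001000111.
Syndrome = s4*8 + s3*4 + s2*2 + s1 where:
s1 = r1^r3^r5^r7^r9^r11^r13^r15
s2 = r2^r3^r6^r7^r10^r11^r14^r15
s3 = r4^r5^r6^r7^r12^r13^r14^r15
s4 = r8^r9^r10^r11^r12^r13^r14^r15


s1=1, s2=1, s3=1, s4=0

Syndrome = 7 (error at position 7)


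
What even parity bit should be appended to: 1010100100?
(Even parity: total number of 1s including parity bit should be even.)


Number of 1s in data: 4
Parity bit: 0

0


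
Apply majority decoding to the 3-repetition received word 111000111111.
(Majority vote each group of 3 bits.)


Groups: 111, 000, 111, 111
Majority votes: 1011

1011


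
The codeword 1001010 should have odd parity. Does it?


Number of 1s: 3

Yes, parity is correct (3 ones)


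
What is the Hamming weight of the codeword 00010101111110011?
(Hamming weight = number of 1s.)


Counting 1s in 00010101111110011

10


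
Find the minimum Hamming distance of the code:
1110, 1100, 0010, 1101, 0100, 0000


Comparing all pairs, minimum distance: 1
Can detect 0 errors, correct 0 errors

1


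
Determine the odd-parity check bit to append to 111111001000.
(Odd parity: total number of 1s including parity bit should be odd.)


Number of 1s in data: 7
Parity bit: 0

0


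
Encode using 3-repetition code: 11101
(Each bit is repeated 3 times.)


Each bit -> 3 copies

111111111000111


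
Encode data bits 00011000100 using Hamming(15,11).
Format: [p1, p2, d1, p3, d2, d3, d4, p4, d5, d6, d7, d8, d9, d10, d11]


Parity bits: p1=1, p2=1, p3=0, p4=0

110000101000100


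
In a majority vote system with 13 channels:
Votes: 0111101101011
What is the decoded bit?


Ones: 9 out of 13
Threshold: 7

1 (9/13 voted 1)


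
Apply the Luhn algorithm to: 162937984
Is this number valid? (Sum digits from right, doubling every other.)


Luhn sum = 43
43 mod 10 = 3

Invalid (Luhn sum mod 10 = 3)


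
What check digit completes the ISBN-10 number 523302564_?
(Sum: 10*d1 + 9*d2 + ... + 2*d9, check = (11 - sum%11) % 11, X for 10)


Weighted sum: 169
169 mod 11 = 4

Check digit: 7


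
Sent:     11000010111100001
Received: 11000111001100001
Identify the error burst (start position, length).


XOR: 00000101110000000

Burst at position 5, length 5


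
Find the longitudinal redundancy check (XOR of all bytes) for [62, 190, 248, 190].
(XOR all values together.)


XOR chain: 62 ^ 190 ^ 248 ^ 190 = 198

198


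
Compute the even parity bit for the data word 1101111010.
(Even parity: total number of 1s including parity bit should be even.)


Number of 1s in data: 7
Parity bit: 1

1


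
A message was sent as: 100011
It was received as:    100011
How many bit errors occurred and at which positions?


XOR: 000000

0 errors (received matches sent)


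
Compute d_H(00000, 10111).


XOR: 10111
Count of 1s: 4

4


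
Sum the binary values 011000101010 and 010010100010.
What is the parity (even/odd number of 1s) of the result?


011000101010 = 1578
010010100010 = 1186
Sum = 2764 = 101011001100
1s count = 6

even parity (6 ones in 101011001100)


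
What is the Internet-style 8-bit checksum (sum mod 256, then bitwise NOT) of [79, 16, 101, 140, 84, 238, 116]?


Sum = 774 mod 256 = 6
Complement = 249

249


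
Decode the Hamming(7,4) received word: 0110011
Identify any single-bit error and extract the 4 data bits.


Syndrome = 0: no error detected

Data: 1011 (no errors)


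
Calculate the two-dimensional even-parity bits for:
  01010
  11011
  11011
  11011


Row parities: 0000
Column parities: 10001

Row P: 0000, Col P: 10001, Corner: 0


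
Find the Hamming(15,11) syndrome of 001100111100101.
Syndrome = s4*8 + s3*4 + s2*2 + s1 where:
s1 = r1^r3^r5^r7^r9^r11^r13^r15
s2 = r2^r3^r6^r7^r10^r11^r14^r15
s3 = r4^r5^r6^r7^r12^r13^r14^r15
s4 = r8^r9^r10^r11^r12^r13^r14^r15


s1=1, s2=0, s3=0, s4=1

Syndrome = 9 (error at position 9)


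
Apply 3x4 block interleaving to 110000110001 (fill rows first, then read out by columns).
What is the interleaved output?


Matrix:
  1100
  0011
  0001
Read columns: 100100010011

100100010011


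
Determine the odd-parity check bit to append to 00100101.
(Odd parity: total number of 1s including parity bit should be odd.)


Number of 1s in data: 3
Parity bit: 0

0


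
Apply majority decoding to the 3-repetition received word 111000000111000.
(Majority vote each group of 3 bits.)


Groups: 111, 000, 000, 111, 000
Majority votes: 10010

10010


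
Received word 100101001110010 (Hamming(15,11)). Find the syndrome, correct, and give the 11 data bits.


Syndrome = 5: error at position 5

Data: 01101110010 (corrected bit 5)


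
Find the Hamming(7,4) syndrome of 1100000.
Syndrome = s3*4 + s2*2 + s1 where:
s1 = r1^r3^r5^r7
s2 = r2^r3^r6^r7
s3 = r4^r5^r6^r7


s1=1, s2=1, s3=0

Syndrome = 3 (error at position 3)


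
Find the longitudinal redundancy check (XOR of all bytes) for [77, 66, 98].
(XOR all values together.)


XOR chain: 77 ^ 66 ^ 98 = 109

109


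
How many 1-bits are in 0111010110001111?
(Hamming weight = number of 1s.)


Counting 1s in 0111010110001111

10


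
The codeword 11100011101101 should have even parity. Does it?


Number of 1s: 9

No, parity error (9 ones)


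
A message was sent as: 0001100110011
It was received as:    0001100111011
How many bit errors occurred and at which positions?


XOR: 0000000001000

1 error(s) at position(s): 9


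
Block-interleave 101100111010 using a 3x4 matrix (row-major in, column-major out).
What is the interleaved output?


Matrix:
  1011
  0011
  1010
Read columns: 101000111110

101000111110


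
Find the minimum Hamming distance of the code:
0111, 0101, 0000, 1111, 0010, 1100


Comparing all pairs, minimum distance: 1
Can detect 0 errors, correct 0 errors

1


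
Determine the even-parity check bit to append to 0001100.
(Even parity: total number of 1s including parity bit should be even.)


Number of 1s in data: 2
Parity bit: 0

0


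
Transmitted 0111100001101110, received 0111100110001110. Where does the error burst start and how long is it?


XOR: 0000000111100000

Burst at position 7, length 4


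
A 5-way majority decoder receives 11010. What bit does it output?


Ones: 3 out of 5
Threshold: 3

1 (3/5 voted 1)


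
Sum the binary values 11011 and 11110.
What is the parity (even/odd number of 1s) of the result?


11011 = 27
11110 = 30
Sum = 57 = 111001
1s count = 4

even parity (4 ones in 111001)


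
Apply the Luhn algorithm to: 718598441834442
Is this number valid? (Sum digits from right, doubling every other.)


Luhn sum = 79
79 mod 10 = 9

Invalid (Luhn sum mod 10 = 9)


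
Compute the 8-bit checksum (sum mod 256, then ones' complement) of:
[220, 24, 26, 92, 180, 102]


Sum = 644 mod 256 = 132
Complement = 123

123


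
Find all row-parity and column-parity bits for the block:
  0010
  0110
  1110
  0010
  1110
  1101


Row parities: 101111
Column parities: 1011

Row P: 101111, Col P: 1011, Corner: 1


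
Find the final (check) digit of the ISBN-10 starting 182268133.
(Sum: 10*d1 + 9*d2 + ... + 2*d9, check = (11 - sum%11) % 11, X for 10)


Weighted sum: 207
207 mod 11 = 9

Check digit: 2


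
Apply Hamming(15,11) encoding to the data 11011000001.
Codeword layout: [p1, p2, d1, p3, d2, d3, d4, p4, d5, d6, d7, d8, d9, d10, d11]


Parity bits: p1=1, p2=1, p3=1, p4=0

111110101000001


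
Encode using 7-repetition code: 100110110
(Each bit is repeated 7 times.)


Each bit -> 7 copies

111111100000000000000111111111111110000000111111111111110000000


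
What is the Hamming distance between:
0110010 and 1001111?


XOR: 1111101
Count of 1s: 6

6


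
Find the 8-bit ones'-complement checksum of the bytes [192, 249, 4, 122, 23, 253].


Sum = 843 mod 256 = 75
Complement = 180

180


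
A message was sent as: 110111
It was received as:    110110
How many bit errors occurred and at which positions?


XOR: 000001

1 error(s) at position(s): 5


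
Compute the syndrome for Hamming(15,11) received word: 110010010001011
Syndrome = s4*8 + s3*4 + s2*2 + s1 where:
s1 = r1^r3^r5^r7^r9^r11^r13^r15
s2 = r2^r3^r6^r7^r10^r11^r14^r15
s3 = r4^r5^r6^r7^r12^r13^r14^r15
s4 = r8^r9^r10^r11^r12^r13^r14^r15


s1=1, s2=1, s3=0, s4=0

Syndrome = 3 (error at position 3)


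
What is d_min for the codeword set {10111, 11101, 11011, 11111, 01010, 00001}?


Comparing all pairs, minimum distance: 1
Can detect 0 errors, correct 0 errors

1


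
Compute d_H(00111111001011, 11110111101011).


XOR: 11001000100000
Count of 1s: 4

4


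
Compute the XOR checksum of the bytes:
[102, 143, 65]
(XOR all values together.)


XOR chain: 102 ^ 143 ^ 65 = 168

168


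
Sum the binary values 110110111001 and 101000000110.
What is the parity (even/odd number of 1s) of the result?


110110111001 = 3513
101000000110 = 2566
Sum = 6079 = 1011110111111
1s count = 11

odd parity (11 ones in 1011110111111)


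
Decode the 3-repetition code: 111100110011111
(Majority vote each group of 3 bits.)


Groups: 111, 100, 110, 011, 111
Majority votes: 10111

10111


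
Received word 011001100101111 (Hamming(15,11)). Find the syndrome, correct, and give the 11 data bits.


Syndrome = 10: error at position 10

Data: 10110001111 (corrected bit 10)


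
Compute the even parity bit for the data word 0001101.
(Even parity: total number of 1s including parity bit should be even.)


Number of 1s in data: 3
Parity bit: 1

1


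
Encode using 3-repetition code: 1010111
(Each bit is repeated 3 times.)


Each bit -> 3 copies

111000111000111111111


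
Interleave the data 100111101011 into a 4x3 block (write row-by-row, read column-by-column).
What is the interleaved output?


Matrix:
  100
  111
  101
  011
Read columns: 111001010111

111001010111


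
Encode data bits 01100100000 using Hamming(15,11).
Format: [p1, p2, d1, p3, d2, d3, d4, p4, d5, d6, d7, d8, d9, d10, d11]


Parity bits: p1=1, p2=0, p3=0, p4=1

100011010100000


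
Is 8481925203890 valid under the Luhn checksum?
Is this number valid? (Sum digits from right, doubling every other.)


Luhn sum = 71
71 mod 10 = 1

Invalid (Luhn sum mod 10 = 1)


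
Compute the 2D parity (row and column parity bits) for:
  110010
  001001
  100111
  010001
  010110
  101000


Row parities: 100010
Column parities: 110011

Row P: 100010, Col P: 110011, Corner: 0


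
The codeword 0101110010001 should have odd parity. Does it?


Number of 1s: 6

No, parity error (6 ones)


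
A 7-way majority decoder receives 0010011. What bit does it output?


Ones: 3 out of 7
Threshold: 4

0 (3/7 voted 1)


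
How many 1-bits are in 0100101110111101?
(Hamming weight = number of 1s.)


Counting 1s in 0100101110111101

10


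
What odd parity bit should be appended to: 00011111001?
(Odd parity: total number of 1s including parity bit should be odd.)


Number of 1s in data: 6
Parity bit: 1

1


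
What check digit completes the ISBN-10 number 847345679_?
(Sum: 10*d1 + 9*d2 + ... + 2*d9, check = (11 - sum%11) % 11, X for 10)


Weighted sum: 305
305 mod 11 = 8

Check digit: 3


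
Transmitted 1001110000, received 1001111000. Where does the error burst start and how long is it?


XOR: 0000001000

Burst at position 6, length 1


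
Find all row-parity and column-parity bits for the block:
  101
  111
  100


Row parities: 011
Column parities: 110

Row P: 011, Col P: 110, Corner: 0


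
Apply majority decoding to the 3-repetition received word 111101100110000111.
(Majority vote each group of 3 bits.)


Groups: 111, 101, 100, 110, 000, 111
Majority votes: 110101

110101


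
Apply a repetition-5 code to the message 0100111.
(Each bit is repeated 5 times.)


Each bit -> 5 copies

00000111110000000000111111111111111


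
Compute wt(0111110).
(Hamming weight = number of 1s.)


Counting 1s in 0111110

5


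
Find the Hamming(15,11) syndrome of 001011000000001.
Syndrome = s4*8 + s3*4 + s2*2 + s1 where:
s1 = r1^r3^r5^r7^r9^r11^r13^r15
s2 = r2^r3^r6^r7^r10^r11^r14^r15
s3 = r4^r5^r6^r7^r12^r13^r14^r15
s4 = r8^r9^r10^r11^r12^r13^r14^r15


s1=1, s2=1, s3=1, s4=1

Syndrome = 15 (error at position 15)


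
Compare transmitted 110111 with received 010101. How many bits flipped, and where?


XOR: 100010

2 error(s) at position(s): 0, 4


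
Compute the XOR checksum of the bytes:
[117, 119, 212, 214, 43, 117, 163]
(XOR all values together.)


XOR chain: 117 ^ 119 ^ 212 ^ 214 ^ 43 ^ 117 ^ 163 = 253

253


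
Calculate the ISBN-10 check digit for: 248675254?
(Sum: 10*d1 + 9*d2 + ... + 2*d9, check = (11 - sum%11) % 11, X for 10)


Weighted sum: 260
260 mod 11 = 7

Check digit: 4


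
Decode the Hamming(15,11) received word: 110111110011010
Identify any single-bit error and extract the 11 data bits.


Syndrome = 2: error at position 2

Data: 01110011010 (corrected bit 2)


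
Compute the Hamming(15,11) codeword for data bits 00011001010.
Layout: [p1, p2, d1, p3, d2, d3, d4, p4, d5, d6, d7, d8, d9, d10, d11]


Parity bits: p1=0, p2=0, p3=1, p4=1

000100111001010


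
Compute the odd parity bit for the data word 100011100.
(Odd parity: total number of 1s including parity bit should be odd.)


Number of 1s in data: 4
Parity bit: 1

1


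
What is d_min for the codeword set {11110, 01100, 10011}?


Comparing all pairs, minimum distance: 2
Can detect 1 errors, correct 0 errors

2


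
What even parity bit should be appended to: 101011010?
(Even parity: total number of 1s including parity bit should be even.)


Number of 1s in data: 5
Parity bit: 1

1


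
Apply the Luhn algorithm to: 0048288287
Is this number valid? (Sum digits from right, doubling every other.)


Luhn sum = 51
51 mod 10 = 1

Invalid (Luhn sum mod 10 = 1)


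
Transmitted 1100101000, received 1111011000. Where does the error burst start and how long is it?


XOR: 0011110000

Burst at position 2, length 4


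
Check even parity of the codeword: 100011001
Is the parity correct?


Number of 1s: 4

Yes, parity is correct (4 ones)


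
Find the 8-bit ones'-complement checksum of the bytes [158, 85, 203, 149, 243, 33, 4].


Sum = 875 mod 256 = 107
Complement = 148

148


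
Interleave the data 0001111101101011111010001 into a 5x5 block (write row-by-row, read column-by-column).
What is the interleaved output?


Matrix:
  00011
  11101
  10101
  11110
  10001
Read columns: 0111101010011101001011101

0111101010011101001011101


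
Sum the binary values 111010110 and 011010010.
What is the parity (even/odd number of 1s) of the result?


111010110 = 470
011010010 = 210
Sum = 680 = 1010101000
1s count = 4

even parity (4 ones in 1010101000)


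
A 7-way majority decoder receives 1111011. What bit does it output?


Ones: 6 out of 7
Threshold: 4

1 (6/7 voted 1)


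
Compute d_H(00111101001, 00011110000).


XOR: 00100011001
Count of 1s: 4

4


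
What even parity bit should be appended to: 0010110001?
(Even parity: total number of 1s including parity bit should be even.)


Number of 1s in data: 4
Parity bit: 0

0


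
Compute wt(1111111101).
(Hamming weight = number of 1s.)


Counting 1s in 1111111101

9


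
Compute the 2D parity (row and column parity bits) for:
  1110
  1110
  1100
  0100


Row parities: 1101
Column parities: 1000

Row P: 1101, Col P: 1000, Corner: 1


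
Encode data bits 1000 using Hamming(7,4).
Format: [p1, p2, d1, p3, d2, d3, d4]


Parity bits: p1=1, p2=1, p3=0

1110000


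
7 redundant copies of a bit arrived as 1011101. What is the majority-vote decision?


Ones: 5 out of 7
Threshold: 4

1 (5/7 voted 1)


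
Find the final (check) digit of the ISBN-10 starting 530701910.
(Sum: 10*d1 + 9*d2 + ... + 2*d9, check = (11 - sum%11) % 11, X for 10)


Weighted sum: 170
170 mod 11 = 5

Check digit: 6


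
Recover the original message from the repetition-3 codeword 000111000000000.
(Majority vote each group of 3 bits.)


Groups: 000, 111, 000, 000, 000
Majority votes: 01000

01000


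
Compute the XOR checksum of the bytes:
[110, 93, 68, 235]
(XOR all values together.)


XOR chain: 110 ^ 93 ^ 68 ^ 235 = 156

156


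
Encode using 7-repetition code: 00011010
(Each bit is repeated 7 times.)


Each bit -> 7 copies

00000000000000000000011111111111111000000011111110000000


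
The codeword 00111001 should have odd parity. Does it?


Number of 1s: 4

No, parity error (4 ones)


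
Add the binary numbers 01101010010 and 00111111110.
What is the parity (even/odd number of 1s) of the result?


01101010010 = 850
00111111110 = 510
Sum = 1360 = 10101010000
1s count = 4

even parity (4 ones in 10101010000)


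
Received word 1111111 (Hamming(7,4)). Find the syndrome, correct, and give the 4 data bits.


Syndrome = 0: no error detected

Data: 1111 (no errors)


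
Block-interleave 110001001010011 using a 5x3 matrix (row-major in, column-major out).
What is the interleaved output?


Matrix:
  110
  001
  001
  010
  011
Read columns: 100001001101101

100001001101101


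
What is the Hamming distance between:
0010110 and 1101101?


XOR: 1111011
Count of 1s: 6

6


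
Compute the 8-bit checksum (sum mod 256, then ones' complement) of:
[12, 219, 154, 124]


Sum = 509 mod 256 = 253
Complement = 2

2


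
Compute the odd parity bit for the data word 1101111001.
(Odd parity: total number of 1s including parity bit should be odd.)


Number of 1s in data: 7
Parity bit: 0

0


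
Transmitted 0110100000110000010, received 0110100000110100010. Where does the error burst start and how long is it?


XOR: 0000000000000100000

Burst at position 13, length 1


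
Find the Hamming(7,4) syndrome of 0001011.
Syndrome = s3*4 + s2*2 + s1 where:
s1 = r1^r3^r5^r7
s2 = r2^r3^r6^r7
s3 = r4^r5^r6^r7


s1=1, s2=0, s3=1

Syndrome = 5 (error at position 5)


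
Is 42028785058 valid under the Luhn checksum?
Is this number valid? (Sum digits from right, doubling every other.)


Luhn sum = 43
43 mod 10 = 3

Invalid (Luhn sum mod 10 = 3)


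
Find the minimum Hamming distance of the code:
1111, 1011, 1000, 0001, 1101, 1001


Comparing all pairs, minimum distance: 1
Can detect 0 errors, correct 0 errors

1


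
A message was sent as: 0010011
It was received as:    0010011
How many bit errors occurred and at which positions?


XOR: 0000000

0 errors (received matches sent)


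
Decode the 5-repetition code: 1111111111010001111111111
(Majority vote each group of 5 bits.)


Groups: 11111, 11111, 01000, 11111, 11111
Majority votes: 11011

11011


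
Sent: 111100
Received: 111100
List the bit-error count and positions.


XOR: 000000

0 errors (received matches sent)


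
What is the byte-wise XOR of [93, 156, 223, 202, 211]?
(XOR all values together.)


XOR chain: 93 ^ 156 ^ 223 ^ 202 ^ 211 = 7

7


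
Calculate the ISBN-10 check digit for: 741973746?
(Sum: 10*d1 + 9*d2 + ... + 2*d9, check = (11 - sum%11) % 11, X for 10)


Weighted sum: 286
286 mod 11 = 0

Check digit: 0


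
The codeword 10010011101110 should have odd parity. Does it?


Number of 1s: 8

No, parity error (8 ones)


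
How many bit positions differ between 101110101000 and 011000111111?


XOR: 110110010111
Count of 1s: 8

8


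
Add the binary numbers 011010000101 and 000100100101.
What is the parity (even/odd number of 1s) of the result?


011010000101 = 1669
000100100101 = 293
Sum = 1962 = 11110101010
1s count = 7

odd parity (7 ones in 11110101010)


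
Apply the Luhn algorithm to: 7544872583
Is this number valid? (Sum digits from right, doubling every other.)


Luhn sum = 55
55 mod 10 = 5

Invalid (Luhn sum mod 10 = 5)


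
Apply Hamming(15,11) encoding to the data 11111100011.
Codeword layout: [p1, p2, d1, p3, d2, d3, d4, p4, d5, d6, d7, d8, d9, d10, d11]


Parity bits: p1=1, p2=0, p3=1, p4=0

101111101100011


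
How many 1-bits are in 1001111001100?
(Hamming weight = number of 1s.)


Counting 1s in 1001111001100

7


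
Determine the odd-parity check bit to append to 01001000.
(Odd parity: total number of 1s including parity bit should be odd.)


Number of 1s in data: 2
Parity bit: 1

1


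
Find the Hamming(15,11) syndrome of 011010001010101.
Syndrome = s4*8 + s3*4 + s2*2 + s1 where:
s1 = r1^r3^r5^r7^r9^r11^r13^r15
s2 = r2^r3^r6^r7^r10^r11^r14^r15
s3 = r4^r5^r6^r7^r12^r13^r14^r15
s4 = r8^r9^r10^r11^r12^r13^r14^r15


s1=0, s2=0, s3=1, s4=0

Syndrome = 4 (error at position 4)


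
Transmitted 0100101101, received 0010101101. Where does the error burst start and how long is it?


XOR: 0110000000

Burst at position 1, length 2


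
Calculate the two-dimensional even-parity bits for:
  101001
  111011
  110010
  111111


Row parities: 1110
Column parities: 011111

Row P: 1110, Col P: 011111, Corner: 1


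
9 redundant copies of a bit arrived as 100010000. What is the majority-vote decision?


Ones: 2 out of 9
Threshold: 5

0 (2/9 voted 1)


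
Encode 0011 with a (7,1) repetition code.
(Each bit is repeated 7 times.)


Each bit -> 7 copies

0000000000000011111111111111


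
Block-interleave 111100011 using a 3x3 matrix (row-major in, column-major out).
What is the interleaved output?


Matrix:
  111
  100
  011
Read columns: 110101101

110101101


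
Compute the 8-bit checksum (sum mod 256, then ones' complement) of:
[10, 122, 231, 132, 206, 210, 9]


Sum = 920 mod 256 = 152
Complement = 103

103


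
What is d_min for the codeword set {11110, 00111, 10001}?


Comparing all pairs, minimum distance: 3
Can detect 2 errors, correct 1 errors

3


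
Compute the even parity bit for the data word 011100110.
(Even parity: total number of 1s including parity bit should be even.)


Number of 1s in data: 5
Parity bit: 1

1


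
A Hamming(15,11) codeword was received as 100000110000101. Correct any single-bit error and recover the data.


Syndrome = 12: error at position 12

Data: 00010001101 (corrected bit 12)


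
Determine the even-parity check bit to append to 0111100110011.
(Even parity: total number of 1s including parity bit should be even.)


Number of 1s in data: 8
Parity bit: 0

0


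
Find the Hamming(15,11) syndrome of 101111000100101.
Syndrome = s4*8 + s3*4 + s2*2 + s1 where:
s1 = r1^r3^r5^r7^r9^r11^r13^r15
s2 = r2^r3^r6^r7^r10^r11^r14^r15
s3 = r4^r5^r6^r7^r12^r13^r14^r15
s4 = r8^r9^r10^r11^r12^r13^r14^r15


s1=1, s2=0, s3=1, s4=1

Syndrome = 13 (error at position 13)


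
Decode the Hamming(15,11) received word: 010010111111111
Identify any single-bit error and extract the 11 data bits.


Syndrome = 0: no error detected

Data: 01011111111 (no errors)


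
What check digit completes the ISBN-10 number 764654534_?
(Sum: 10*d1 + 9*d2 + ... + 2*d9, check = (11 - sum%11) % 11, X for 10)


Weighted sum: 285
285 mod 11 = 10

Check digit: 1


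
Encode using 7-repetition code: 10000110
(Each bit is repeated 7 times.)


Each bit -> 7 copies

11111110000000000000000000000000000111111111111110000000


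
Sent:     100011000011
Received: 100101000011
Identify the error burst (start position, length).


XOR: 000110000000

Burst at position 3, length 2


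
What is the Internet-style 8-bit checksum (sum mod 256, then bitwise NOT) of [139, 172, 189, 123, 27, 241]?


Sum = 891 mod 256 = 123
Complement = 132

132


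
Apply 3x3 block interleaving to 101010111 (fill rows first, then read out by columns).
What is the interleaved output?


Matrix:
  101
  010
  111
Read columns: 101011101

101011101


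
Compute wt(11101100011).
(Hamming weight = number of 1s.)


Counting 1s in 11101100011

7


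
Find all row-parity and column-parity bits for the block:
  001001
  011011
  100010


Row parities: 000
Column parities: 110000

Row P: 000, Col P: 110000, Corner: 0


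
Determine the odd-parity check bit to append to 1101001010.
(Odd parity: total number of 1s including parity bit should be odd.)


Number of 1s in data: 5
Parity bit: 0

0


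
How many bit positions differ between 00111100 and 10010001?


XOR: 10101101
Count of 1s: 5

5


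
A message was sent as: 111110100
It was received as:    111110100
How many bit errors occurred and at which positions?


XOR: 000000000

0 errors (received matches sent)


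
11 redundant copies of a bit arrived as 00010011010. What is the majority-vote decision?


Ones: 4 out of 11
Threshold: 6

0 (4/11 voted 1)


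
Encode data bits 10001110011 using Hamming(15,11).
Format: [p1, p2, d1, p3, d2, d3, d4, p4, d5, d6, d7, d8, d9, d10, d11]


Parity bits: p1=0, p2=1, p3=0, p4=1

011000011110011


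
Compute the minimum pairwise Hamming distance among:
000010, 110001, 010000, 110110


Comparing all pairs, minimum distance: 2
Can detect 1 errors, correct 0 errors

2


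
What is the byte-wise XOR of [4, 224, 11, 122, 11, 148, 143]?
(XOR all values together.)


XOR chain: 4 ^ 224 ^ 11 ^ 122 ^ 11 ^ 148 ^ 143 = 133

133


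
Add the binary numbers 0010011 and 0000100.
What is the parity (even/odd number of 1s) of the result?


0010011 = 19
0000100 = 4
Sum = 23 = 10111
1s count = 4

even parity (4 ones in 10111)


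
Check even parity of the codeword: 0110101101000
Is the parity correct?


Number of 1s: 6

Yes, parity is correct (6 ones)


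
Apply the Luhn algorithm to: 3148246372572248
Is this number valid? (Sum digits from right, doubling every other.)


Luhn sum = 74
74 mod 10 = 4

Invalid (Luhn sum mod 10 = 4)


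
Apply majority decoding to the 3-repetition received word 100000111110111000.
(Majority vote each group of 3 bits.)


Groups: 100, 000, 111, 110, 111, 000
Majority votes: 001110

001110


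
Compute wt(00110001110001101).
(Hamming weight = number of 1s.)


Counting 1s in 00110001110001101

8


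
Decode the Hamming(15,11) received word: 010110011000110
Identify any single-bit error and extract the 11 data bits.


Syndrome = 1: error at position 1

Data: 01001000110 (corrected bit 1)


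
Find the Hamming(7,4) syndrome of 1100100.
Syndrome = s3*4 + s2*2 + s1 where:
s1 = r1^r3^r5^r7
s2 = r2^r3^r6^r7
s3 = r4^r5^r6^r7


s1=0, s2=1, s3=1

Syndrome = 6 (error at position 6)


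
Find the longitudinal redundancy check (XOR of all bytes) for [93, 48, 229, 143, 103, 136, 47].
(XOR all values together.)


XOR chain: 93 ^ 48 ^ 229 ^ 143 ^ 103 ^ 136 ^ 47 = 199

199


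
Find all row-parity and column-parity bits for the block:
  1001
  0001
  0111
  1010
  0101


Row parities: 01100
Column parities: 0000

Row P: 01100, Col P: 0000, Corner: 0


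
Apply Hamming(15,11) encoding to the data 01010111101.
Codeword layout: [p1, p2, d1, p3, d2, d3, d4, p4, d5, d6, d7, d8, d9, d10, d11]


Parity bits: p1=1, p2=0, p3=1, p4=1

100110110111101


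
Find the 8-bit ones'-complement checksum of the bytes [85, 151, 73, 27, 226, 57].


Sum = 619 mod 256 = 107
Complement = 148

148


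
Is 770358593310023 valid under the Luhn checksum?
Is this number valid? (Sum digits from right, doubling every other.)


Luhn sum = 61
61 mod 10 = 1

Invalid (Luhn sum mod 10 = 1)


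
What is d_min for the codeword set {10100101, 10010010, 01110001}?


Comparing all pairs, minimum distance: 4
Can detect 3 errors, correct 1 errors

4


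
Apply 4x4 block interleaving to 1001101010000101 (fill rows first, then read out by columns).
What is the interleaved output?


Matrix:
  1001
  1010
  1000
  0101
Read columns: 1110000101001001

1110000101001001


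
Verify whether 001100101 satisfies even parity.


Number of 1s: 4

Yes, parity is correct (4 ones)


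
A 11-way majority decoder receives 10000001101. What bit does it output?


Ones: 4 out of 11
Threshold: 6

0 (4/11 voted 1)


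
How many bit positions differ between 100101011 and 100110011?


XOR: 000011000
Count of 1s: 2

2


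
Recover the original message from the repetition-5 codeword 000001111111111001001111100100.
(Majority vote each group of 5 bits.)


Groups: 00000, 11111, 11111, 00100, 11111, 00100
Majority votes: 011010

011010


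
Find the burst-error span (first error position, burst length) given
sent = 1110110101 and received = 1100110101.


XOR: 0010000000

Burst at position 2, length 1


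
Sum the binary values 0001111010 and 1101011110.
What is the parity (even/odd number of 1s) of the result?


0001111010 = 122
1101011110 = 862
Sum = 984 = 1111011000
1s count = 6

even parity (6 ones in 1111011000)


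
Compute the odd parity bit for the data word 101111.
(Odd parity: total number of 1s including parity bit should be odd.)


Number of 1s in data: 5
Parity bit: 0

0


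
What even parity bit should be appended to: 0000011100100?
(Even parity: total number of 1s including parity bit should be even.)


Number of 1s in data: 4
Parity bit: 0

0


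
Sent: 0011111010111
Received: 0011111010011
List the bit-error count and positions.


XOR: 0000000000100

1 error(s) at position(s): 10


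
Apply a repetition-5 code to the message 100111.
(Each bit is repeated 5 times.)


Each bit -> 5 copies

111110000000000111111111111111


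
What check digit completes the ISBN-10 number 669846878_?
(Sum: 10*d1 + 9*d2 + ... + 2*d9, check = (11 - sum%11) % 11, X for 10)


Weighted sum: 365
365 mod 11 = 2

Check digit: 9


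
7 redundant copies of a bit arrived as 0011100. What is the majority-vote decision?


Ones: 3 out of 7
Threshold: 4

0 (3/7 voted 1)


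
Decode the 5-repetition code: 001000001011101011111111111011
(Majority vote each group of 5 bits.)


Groups: 00100, 00010, 11101, 01111, 11111, 11011
Majority votes: 001111

001111


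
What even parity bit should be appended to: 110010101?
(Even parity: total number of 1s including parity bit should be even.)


Number of 1s in data: 5
Parity bit: 1

1


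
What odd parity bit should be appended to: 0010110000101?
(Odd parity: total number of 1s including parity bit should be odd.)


Number of 1s in data: 5
Parity bit: 0

0


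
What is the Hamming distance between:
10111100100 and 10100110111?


XOR: 00011010011
Count of 1s: 5

5


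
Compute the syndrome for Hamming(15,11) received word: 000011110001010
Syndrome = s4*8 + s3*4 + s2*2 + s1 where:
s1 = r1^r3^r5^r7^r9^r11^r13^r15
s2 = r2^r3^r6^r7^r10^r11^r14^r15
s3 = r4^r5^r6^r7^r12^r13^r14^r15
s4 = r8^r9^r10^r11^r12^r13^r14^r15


s1=0, s2=1, s3=1, s4=1

Syndrome = 14 (error at position 14)


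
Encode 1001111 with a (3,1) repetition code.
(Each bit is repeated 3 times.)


Each bit -> 3 copies

111000000111111111111


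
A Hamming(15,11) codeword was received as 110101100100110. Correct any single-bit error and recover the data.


Syndrome = 15: error at position 15

Data: 00110100111 (corrected bit 15)


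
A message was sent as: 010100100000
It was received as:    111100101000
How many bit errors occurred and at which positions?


XOR: 101000001000

3 error(s) at position(s): 0, 2, 8


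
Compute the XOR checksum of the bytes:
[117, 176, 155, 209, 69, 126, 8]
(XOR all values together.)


XOR chain: 117 ^ 176 ^ 155 ^ 209 ^ 69 ^ 126 ^ 8 = 188

188


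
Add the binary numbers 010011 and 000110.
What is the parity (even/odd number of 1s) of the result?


010011 = 19
000110 = 6
Sum = 25 = 11001
1s count = 3

odd parity (3 ones in 11001)


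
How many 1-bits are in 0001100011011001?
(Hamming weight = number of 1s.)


Counting 1s in 0001100011011001

7


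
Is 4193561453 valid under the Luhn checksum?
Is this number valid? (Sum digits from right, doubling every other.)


Luhn sum = 38
38 mod 10 = 8

Invalid (Luhn sum mod 10 = 8)


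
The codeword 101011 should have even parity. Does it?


Number of 1s: 4

Yes, parity is correct (4 ones)


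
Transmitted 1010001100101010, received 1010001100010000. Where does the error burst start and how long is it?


XOR: 0000000000111010

Burst at position 10, length 5


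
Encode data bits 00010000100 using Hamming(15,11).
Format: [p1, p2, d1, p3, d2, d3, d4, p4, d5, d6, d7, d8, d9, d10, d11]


Parity bits: p1=0, p2=1, p3=0, p4=1

010000110000100


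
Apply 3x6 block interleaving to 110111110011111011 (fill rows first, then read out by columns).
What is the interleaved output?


Matrix:
  110111
  110011
  111011
Read columns: 111111001100111111

111111001100111111


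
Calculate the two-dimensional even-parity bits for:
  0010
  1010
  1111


Row parities: 100
Column parities: 0111

Row P: 100, Col P: 0111, Corner: 1


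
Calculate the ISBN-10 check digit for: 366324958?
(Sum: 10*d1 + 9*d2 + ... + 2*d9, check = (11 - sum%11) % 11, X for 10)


Weighted sum: 252
252 mod 11 = 10

Check digit: 1


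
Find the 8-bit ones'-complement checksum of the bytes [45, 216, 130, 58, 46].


Sum = 495 mod 256 = 239
Complement = 16

16


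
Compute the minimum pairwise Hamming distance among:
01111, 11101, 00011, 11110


Comparing all pairs, minimum distance: 2
Can detect 1 errors, correct 0 errors

2


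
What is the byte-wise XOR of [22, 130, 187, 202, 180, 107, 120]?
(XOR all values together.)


XOR chain: 22 ^ 130 ^ 187 ^ 202 ^ 180 ^ 107 ^ 120 = 66

66


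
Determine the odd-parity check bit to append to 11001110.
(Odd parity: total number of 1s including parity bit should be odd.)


Number of 1s in data: 5
Parity bit: 0

0


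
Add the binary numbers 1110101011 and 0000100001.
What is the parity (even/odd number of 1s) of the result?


1110101011 = 939
0000100001 = 33
Sum = 972 = 1111001100
1s count = 6

even parity (6 ones in 1111001100)


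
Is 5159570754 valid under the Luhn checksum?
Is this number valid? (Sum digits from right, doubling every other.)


Luhn sum = 32
32 mod 10 = 2

Invalid (Luhn sum mod 10 = 2)


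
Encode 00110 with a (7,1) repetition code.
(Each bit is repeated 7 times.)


Each bit -> 7 copies

00000000000000111111111111110000000


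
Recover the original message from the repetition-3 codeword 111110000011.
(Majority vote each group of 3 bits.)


Groups: 111, 110, 000, 011
Majority votes: 1101

1101


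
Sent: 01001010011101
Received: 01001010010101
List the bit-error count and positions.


XOR: 00000000001000

1 error(s) at position(s): 10


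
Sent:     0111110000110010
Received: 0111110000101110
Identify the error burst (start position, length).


XOR: 0000000000011100

Burst at position 11, length 3


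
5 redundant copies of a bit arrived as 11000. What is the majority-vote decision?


Ones: 2 out of 5
Threshold: 3

0 (2/5 voted 1)


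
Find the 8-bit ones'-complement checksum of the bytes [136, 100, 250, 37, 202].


Sum = 725 mod 256 = 213
Complement = 42

42


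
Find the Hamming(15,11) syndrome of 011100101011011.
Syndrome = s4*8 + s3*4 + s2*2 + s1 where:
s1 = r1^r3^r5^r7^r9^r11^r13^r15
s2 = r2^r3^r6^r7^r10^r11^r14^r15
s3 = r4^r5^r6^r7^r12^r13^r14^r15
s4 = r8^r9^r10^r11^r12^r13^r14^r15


s1=1, s2=0, s3=1, s4=1

Syndrome = 13 (error at position 13)


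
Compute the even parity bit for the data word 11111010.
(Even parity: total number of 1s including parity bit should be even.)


Number of 1s in data: 6
Parity bit: 0

0


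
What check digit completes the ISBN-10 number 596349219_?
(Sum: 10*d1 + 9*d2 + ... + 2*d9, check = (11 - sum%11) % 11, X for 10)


Weighted sum: 298
298 mod 11 = 1

Check digit: X


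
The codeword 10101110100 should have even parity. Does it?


Number of 1s: 6

Yes, parity is correct (6 ones)


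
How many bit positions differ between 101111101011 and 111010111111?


XOR: 010101010100
Count of 1s: 5

5


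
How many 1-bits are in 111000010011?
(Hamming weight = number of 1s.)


Counting 1s in 111000010011

6


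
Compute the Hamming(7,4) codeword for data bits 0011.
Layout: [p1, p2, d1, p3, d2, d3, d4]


Parity bits: p1=1, p2=0, p3=0

1000011


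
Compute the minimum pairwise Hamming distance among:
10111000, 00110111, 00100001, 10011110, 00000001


Comparing all pairs, minimum distance: 1
Can detect 0 errors, correct 0 errors

1


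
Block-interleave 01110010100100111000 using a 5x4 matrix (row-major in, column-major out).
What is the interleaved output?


Matrix:
  0111
  0010
  1001
  0011
  1000
Read columns: 00101100001101010110

00101100001101010110


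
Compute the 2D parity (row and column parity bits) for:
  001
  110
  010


Row parities: 101
Column parities: 101

Row P: 101, Col P: 101, Corner: 0


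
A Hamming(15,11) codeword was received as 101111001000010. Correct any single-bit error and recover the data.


Syndrome = 2: error at position 2

Data: 11101000010 (corrected bit 2)


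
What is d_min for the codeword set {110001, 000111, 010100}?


Comparing all pairs, minimum distance: 3
Can detect 2 errors, correct 1 errors

3


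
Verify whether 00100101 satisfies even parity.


Number of 1s: 3

No, parity error (3 ones)


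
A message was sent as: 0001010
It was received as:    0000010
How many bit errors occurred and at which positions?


XOR: 0001000

1 error(s) at position(s): 3


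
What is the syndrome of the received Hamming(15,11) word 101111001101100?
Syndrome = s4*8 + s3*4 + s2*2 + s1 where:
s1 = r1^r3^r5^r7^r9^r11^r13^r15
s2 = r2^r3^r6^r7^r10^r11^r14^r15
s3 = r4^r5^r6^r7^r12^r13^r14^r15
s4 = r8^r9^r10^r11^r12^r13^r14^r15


s1=1, s2=1, s3=1, s4=0

Syndrome = 7 (error at position 7)


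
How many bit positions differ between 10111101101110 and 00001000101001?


XOR: 10110101000111
Count of 1s: 8

8


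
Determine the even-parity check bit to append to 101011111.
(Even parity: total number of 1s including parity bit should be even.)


Number of 1s in data: 7
Parity bit: 1

1


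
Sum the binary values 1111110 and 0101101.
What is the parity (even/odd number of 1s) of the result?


1111110 = 126
0101101 = 45
Sum = 171 = 10101011
1s count = 5

odd parity (5 ones in 10101011)


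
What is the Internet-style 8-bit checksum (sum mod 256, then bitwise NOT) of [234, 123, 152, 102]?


Sum = 611 mod 256 = 99
Complement = 156

156


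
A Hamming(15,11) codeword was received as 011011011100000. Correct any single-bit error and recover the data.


Syndrome = 9: error at position 9

Data: 11100100000 (corrected bit 9)


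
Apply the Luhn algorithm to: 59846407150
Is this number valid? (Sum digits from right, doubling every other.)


Luhn sum = 51
51 mod 10 = 1

Invalid (Luhn sum mod 10 = 1)


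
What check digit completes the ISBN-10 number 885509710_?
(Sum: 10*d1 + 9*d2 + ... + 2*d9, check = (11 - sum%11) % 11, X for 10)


Weighted sum: 303
303 mod 11 = 6

Check digit: 5


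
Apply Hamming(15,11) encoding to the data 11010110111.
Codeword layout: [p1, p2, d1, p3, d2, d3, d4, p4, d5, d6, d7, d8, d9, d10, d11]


Parity bits: p1=0, p2=0, p3=1, p4=1

001110110110111


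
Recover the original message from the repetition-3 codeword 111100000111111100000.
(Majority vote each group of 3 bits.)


Groups: 111, 100, 000, 111, 111, 100, 000
Majority votes: 1001100

1001100


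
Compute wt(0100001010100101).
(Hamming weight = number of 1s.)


Counting 1s in 0100001010100101

6
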